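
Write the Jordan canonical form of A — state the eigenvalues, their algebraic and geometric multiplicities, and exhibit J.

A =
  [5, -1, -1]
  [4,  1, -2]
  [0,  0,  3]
J_2(3) ⊕ J_1(3)

The characteristic polynomial is
  det(x·I − A) = x^3 - 9*x^2 + 27*x - 27 = (x - 3)^3

Eigenvalues and multiplicities (the geometric multiplicity of λ is n − rank(A − λI), which equals the number of Jordan blocks for λ):
  λ = 3: algebraic multiplicity = 3, geometric multiplicity = 2

Determining the block sizes for each eigenvalue:
  λ = 3: 2 blocks summing to 3 forces exactly one block of size 2 and the rest size 1 → block sizes [2, 1]

Assembling the blocks gives a Jordan form
J =
  [3, 1, 0]
  [0, 3, 0]
  [0, 0, 3]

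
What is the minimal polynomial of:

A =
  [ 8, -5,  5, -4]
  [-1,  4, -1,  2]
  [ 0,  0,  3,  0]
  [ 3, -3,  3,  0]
x^3 - 12*x^2 + 45*x - 54

The characteristic polynomial is χ_A(x) = (x - 6)*(x - 3)^3, so the eigenvalues are known. The minimal polynomial is
  m_A(x) = Π_λ (x − λ)^{k_λ}
where k_λ is the size of the *largest* Jordan block for λ (equivalently, the smallest k with (A − λI)^k v = 0 for every generalised eigenvector v of λ).

  λ = 3: largest Jordan block has size 2, contributing (x − 3)^2
  λ = 6: largest Jordan block has size 1, contributing (x − 6)

So m_A(x) = (x - 6)*(x - 3)^2 = x^3 - 12*x^2 + 45*x - 54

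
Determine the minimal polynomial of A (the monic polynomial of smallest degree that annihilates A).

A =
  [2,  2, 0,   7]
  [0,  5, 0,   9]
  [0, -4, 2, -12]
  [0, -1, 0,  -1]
x^3 - 6*x^2 + 12*x - 8

The characteristic polynomial is χ_A(x) = (x - 2)^4, so the eigenvalues are known. The minimal polynomial is
  m_A(x) = Π_λ (x − λ)^{k_λ}
where k_λ is the size of the *largest* Jordan block for λ (equivalently, the smallest k with (A − λI)^k v = 0 for every generalised eigenvector v of λ).

  λ = 2: largest Jordan block has size 3, contributing (x − 2)^3

So m_A(x) = (x - 2)^3 = x^3 - 6*x^2 + 12*x - 8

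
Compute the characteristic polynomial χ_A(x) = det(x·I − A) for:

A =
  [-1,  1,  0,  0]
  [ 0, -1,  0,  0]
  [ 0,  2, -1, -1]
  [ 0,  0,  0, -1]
x^4 + 4*x^3 + 6*x^2 + 4*x + 1

Expanding det(x·I − A) (e.g. by cofactor expansion or by noting that A is similar to its Jordan form J, which has the same characteristic polynomial as A) gives
  χ_A(x) = x^4 + 4*x^3 + 6*x^2 + 4*x + 1
which factors as (x + 1)^4. The eigenvalues (with algebraic multiplicities) are λ = -1 with multiplicity 4.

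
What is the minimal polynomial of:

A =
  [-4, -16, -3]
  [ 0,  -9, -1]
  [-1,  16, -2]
x^3 + 15*x^2 + 75*x + 125

The characteristic polynomial is χ_A(x) = (x + 5)^3, so the eigenvalues are known. The minimal polynomial is
  m_A(x) = Π_λ (x − λ)^{k_λ}
where k_λ is the size of the *largest* Jordan block for λ (equivalently, the smallest k with (A − λI)^k v = 0 for every generalised eigenvector v of λ).

  λ = -5: largest Jordan block has size 3, contributing (x + 5)^3

So m_A(x) = (x + 5)^3 = x^3 + 15*x^2 + 75*x + 125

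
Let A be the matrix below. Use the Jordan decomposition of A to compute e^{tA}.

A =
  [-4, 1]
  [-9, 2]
e^{tA} =
  [-3*t*exp(-t) + exp(-t), t*exp(-t)]
  [-9*t*exp(-t), 3*t*exp(-t) + exp(-t)]

Strategy: write A = P · J · P⁻¹ where J is a Jordan canonical form, so e^{tA} = P · e^{tJ} · P⁻¹, and e^{tJ} can be computed block-by-block.

A has Jordan form
J =
  [-1,  1]
  [ 0, -1]
(up to reordering of blocks).

Per-block formulas:
  For a 2×2 Jordan block J_2(-1): exp(t · J_2(-1)) = e^(-1t)·(I + t·N), where N is the 2×2 nilpotent shift.

After assembling e^{tJ} and conjugating by P, we get:

e^{tA} =
  [-3*t*exp(-t) + exp(-t), t*exp(-t)]
  [-9*t*exp(-t), 3*t*exp(-t) + exp(-t)]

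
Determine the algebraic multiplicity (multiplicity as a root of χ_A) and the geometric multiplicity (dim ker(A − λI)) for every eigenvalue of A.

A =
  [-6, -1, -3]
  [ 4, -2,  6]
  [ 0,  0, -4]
λ = -4: alg = 3, geom = 2

Step 1 — factor the characteristic polynomial to read off the algebraic multiplicities:
  χ_A(x) = (x + 4)^3

Step 2 — compute geometric multiplicities via the rank-nullity identity g(λ) = n − rank(A − λI):
  rank(A − (-4)·I) = 1, so dim ker(A − (-4)·I) = n − 1 = 2

Summary:
  λ = -4: algebraic multiplicity = 3, geometric multiplicity = 2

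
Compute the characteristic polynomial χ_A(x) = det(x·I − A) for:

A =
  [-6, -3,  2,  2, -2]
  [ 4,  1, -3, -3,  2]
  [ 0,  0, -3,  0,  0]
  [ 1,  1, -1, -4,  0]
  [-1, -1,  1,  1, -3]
x^5 + 15*x^4 + 90*x^3 + 270*x^2 + 405*x + 243

Expanding det(x·I − A) (e.g. by cofactor expansion or by noting that A is similar to its Jordan form J, which has the same characteristic polynomial as A) gives
  χ_A(x) = x^5 + 15*x^4 + 90*x^3 + 270*x^2 + 405*x + 243
which factors as (x + 3)^5. The eigenvalues (with algebraic multiplicities) are λ = -3 with multiplicity 5.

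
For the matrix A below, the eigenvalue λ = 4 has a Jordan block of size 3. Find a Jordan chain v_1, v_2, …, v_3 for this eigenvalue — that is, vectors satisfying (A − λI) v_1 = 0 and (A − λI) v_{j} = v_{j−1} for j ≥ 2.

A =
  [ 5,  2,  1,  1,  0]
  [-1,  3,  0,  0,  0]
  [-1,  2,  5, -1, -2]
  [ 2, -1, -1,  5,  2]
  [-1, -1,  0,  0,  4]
A Jordan chain for λ = 4 of length 3:
v_1 = (1, -1, 1, 0, -1)ᵀ
v_2 = (2, -1, 2, -1, -1)ᵀ
v_3 = (0, 1, 0, 0, 0)ᵀ

Let N = A − (4)·I. We want v_3 with N^3 v_3 = 0 but N^2 v_3 ≠ 0; then v_{j-1} := N · v_j for j = 3, …, 2.

Pick v_3 = (0, 1, 0, 0, 0)ᵀ.
Then v_2 = N · v_3 = (2, -1, 2, -1, -1)ᵀ.
Then v_1 = N · v_2 = (1, -1, 1, 0, -1)ᵀ.

Sanity check: (A − (4)·I) v_1 = (0, 0, 0, 0, 0)ᵀ = 0. ✓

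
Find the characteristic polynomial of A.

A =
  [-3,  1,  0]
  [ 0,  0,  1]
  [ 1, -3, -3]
x^3 + 6*x^2 + 12*x + 8

Expanding det(x·I − A) (e.g. by cofactor expansion or by noting that A is similar to its Jordan form J, which has the same characteristic polynomial as A) gives
  χ_A(x) = x^3 + 6*x^2 + 12*x + 8
which factors as (x + 2)^3. The eigenvalues (with algebraic multiplicities) are λ = -2 with multiplicity 3.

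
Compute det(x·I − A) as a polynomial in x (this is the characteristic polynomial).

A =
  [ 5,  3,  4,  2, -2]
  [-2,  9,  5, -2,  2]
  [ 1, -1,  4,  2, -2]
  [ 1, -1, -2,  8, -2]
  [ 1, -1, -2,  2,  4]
x^5 - 30*x^4 + 360*x^3 - 2160*x^2 + 6480*x - 7776

Expanding det(x·I − A) (e.g. by cofactor expansion or by noting that A is similar to its Jordan form J, which has the same characteristic polynomial as A) gives
  χ_A(x) = x^5 - 30*x^4 + 360*x^3 - 2160*x^2 + 6480*x - 7776
which factors as (x - 6)^5. The eigenvalues (with algebraic multiplicities) are λ = 6 with multiplicity 5.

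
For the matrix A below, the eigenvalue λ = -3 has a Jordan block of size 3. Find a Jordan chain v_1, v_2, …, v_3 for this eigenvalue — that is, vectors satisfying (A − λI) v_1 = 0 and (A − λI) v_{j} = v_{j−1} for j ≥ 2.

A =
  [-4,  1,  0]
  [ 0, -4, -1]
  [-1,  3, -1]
A Jordan chain for λ = -3 of length 3:
v_1 = (1, 1, -1)ᵀ
v_2 = (-1, 0, -1)ᵀ
v_3 = (1, 0, 0)ᵀ

Let N = A − (-3)·I. We want v_3 with N^3 v_3 = 0 but N^2 v_3 ≠ 0; then v_{j-1} := N · v_j for j = 3, …, 2.

Pick v_3 = (1, 0, 0)ᵀ.
Then v_2 = N · v_3 = (-1, 0, -1)ᵀ.
Then v_1 = N · v_2 = (1, 1, -1)ᵀ.

Sanity check: (A − (-3)·I) v_1 = (0, 0, 0)ᵀ = 0. ✓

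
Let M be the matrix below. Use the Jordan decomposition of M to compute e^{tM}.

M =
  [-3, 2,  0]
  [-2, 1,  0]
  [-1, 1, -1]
e^{tM} =
  [-2*t*exp(-t) + exp(-t), 2*t*exp(-t), 0]
  [-2*t*exp(-t), 2*t*exp(-t) + exp(-t), 0]
  [-t*exp(-t), t*exp(-t), exp(-t)]

Strategy: write M = P · J · P⁻¹ where J is a Jordan canonical form, so e^{tM} = P · e^{tJ} · P⁻¹, and e^{tJ} can be computed block-by-block.

M has Jordan form
J =
  [-1,  1,  0]
  [ 0, -1,  0]
  [ 0,  0, -1]
(up to reordering of blocks).

Per-block formulas:
  For a 1×1 block at λ = -1: exp(t · [-1]) = [e^(-1t)].
  For a 2×2 Jordan block J_2(-1): exp(t · J_2(-1)) = e^(-1t)·(I + t·N), where N is the 2×2 nilpotent shift.

After assembling e^{tJ} and conjugating by P, we get:

e^{tM} =
  [-2*t*exp(-t) + exp(-t), 2*t*exp(-t), 0]
  [-2*t*exp(-t), 2*t*exp(-t) + exp(-t), 0]
  [-t*exp(-t), t*exp(-t), exp(-t)]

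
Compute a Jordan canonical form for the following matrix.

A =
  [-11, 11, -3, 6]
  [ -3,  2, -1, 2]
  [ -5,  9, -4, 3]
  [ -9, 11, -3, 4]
J_1(-3) ⊕ J_3(-2)

The characteristic polynomial is
  det(x·I − A) = x^4 + 9*x^3 + 30*x^2 + 44*x + 24 = (x + 2)^3*(x + 3)

Eigenvalues and multiplicities (the geometric multiplicity of λ is n − rank(A − λI), which equals the number of Jordan blocks for λ):
  λ = -3: algebraic multiplicity = 1, geometric multiplicity = 1
  λ = -2: algebraic multiplicity = 3, geometric multiplicity = 1

Determining the block sizes for each eigenvalue:
  λ = -3: one block (gm = 1), so the single block has size am = 1 → block sizes [1]
  λ = -2: one block (gm = 1), so the single block has size am = 3 → block sizes [3]

Assembling the blocks gives a Jordan form
J =
  [-3,  0,  0,  0]
  [ 0, -2,  1,  0]
  [ 0,  0, -2,  1]
  [ 0,  0,  0, -2]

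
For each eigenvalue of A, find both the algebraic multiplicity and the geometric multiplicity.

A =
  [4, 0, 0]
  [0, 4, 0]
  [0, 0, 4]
λ = 4: alg = 3, geom = 3

Step 1 — factor the characteristic polynomial to read off the algebraic multiplicities:
  χ_A(x) = (x - 4)^3

Step 2 — compute geometric multiplicities via the rank-nullity identity g(λ) = n − rank(A − λI):
  rank(A − (4)·I) = 0, so dim ker(A − (4)·I) = n − 0 = 3

Summary:
  λ = 4: algebraic multiplicity = 3, geometric multiplicity = 3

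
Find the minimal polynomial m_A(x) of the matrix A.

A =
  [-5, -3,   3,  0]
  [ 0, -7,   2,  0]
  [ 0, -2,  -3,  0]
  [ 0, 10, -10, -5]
x^2 + 10*x + 25

The characteristic polynomial is χ_A(x) = (x + 5)^4, so the eigenvalues are known. The minimal polynomial is
  m_A(x) = Π_λ (x − λ)^{k_λ}
where k_λ is the size of the *largest* Jordan block for λ (equivalently, the smallest k with (A − λI)^k v = 0 for every generalised eigenvector v of λ).

  λ = -5: largest Jordan block has size 2, contributing (x + 5)^2

So m_A(x) = (x + 5)^2 = x^2 + 10*x + 25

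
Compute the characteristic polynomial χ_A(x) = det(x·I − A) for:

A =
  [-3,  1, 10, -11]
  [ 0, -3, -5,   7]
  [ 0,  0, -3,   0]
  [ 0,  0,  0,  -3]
x^4 + 12*x^3 + 54*x^2 + 108*x + 81

Expanding det(x·I − A) (e.g. by cofactor expansion or by noting that A is similar to its Jordan form J, which has the same characteristic polynomial as A) gives
  χ_A(x) = x^4 + 12*x^3 + 54*x^2 + 108*x + 81
which factors as (x + 3)^4. The eigenvalues (with algebraic multiplicities) are λ = -3 with multiplicity 4.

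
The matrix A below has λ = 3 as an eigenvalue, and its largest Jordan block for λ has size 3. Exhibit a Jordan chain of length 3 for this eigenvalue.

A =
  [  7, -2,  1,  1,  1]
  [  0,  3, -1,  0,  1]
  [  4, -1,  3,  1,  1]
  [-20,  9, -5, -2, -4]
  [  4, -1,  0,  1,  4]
A Jordan chain for λ = 3 of length 3:
v_1 = (4, 0, 0, -16, 0)ᵀ
v_2 = (4, 0, 4, -20, 4)ᵀ
v_3 = (1, 0, 0, 0, 0)ᵀ

Let N = A − (3)·I. We want v_3 with N^3 v_3 = 0 but N^2 v_3 ≠ 0; then v_{j-1} := N · v_j for j = 3, …, 2.

Pick v_3 = (1, 0, 0, 0, 0)ᵀ.
Then v_2 = N · v_3 = (4, 0, 4, -20, 4)ᵀ.
Then v_1 = N · v_2 = (4, 0, 0, -16, 0)ᵀ.

Sanity check: (A − (3)·I) v_1 = (0, 0, 0, 0, 0)ᵀ = 0. ✓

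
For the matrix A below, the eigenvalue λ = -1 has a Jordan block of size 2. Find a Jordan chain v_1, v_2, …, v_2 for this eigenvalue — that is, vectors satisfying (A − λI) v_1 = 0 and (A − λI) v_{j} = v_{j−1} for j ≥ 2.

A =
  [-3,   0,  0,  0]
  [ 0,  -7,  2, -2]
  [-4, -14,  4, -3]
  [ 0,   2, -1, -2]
A Jordan chain for λ = -1 of length 2:
v_1 = (0, 2, 5, -1)ᵀ
v_2 = (0, 0, 1, 0)ᵀ

Let N = A − (-1)·I. We want v_2 with N^2 v_2 = 0 but N^1 v_2 ≠ 0; then v_{j-1} := N · v_j for j = 2, …, 2.

Pick v_2 = (0, 0, 1, 0)ᵀ.
Then v_1 = N · v_2 = (0, 2, 5, -1)ᵀ.

Sanity check: (A − (-1)·I) v_1 = (0, 0, 0, 0)ᵀ = 0. ✓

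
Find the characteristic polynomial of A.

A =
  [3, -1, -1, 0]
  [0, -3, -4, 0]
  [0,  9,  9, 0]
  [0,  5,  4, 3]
x^4 - 12*x^3 + 54*x^2 - 108*x + 81

Expanding det(x·I − A) (e.g. by cofactor expansion or by noting that A is similar to its Jordan form J, which has the same characteristic polynomial as A) gives
  χ_A(x) = x^4 - 12*x^3 + 54*x^2 - 108*x + 81
which factors as (x - 3)^4. The eigenvalues (with algebraic multiplicities) are λ = 3 with multiplicity 4.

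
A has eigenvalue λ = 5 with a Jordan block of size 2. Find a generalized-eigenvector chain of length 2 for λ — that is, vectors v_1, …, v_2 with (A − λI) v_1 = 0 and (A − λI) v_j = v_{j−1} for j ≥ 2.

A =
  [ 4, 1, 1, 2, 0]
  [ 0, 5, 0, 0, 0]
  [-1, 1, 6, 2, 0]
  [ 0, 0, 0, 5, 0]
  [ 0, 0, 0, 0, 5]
A Jordan chain for λ = 5 of length 2:
v_1 = (-1, 0, -1, 0, 0)ᵀ
v_2 = (1, 0, 0, 0, 0)ᵀ

Let N = A − (5)·I. We want v_2 with N^2 v_2 = 0 but N^1 v_2 ≠ 0; then v_{j-1} := N · v_j for j = 2, …, 2.

Pick v_2 = (1, 0, 0, 0, 0)ᵀ.
Then v_1 = N · v_2 = (-1, 0, -1, 0, 0)ᵀ.

Sanity check: (A − (5)·I) v_1 = (0, 0, 0, 0, 0)ᵀ = 0. ✓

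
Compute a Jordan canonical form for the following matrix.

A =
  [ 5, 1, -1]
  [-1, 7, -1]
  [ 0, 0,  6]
J_2(6) ⊕ J_1(6)

The characteristic polynomial is
  det(x·I − A) = x^3 - 18*x^2 + 108*x - 216 = (x - 6)^3

Eigenvalues and multiplicities (the geometric multiplicity of λ is n − rank(A − λI), which equals the number of Jordan blocks for λ):
  λ = 6: algebraic multiplicity = 3, geometric multiplicity = 2

Determining the block sizes for each eigenvalue:
  λ = 6: 2 blocks summing to 3 forces exactly one block of size 2 and the rest size 1 → block sizes [2, 1]

Assembling the blocks gives a Jordan form
J =
  [6, 1, 0]
  [0, 6, 0]
  [0, 0, 6]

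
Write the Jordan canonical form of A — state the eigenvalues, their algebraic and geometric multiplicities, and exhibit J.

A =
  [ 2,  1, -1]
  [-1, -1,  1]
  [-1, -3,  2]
J_3(1)

The characteristic polynomial is
  det(x·I − A) = x^3 - 3*x^2 + 3*x - 1 = (x - 1)^3

Eigenvalues and multiplicities (the geometric multiplicity of λ is n − rank(A − λI), which equals the number of Jordan blocks for λ):
  λ = 1: algebraic multiplicity = 3, geometric multiplicity = 1

Determining the block sizes for each eigenvalue:
  λ = 1: one block (gm = 1), so the single block has size am = 3 → block sizes [3]

Assembling the blocks gives a Jordan form
J =
  [1, 1, 0]
  [0, 1, 1]
  [0, 0, 1]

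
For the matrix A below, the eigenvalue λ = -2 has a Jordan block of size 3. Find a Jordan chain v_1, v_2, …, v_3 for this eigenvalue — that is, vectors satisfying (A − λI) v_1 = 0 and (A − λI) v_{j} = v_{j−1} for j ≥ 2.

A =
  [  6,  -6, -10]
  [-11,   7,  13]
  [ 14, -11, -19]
A Jordan chain for λ = -2 of length 3:
v_1 = (-10, -5, -5)ᵀ
v_2 = (8, -11, 14)ᵀ
v_3 = (1, 0, 0)ᵀ

Let N = A − (-2)·I. We want v_3 with N^3 v_3 = 0 but N^2 v_3 ≠ 0; then v_{j-1} := N · v_j for j = 3, …, 2.

Pick v_3 = (1, 0, 0)ᵀ.
Then v_2 = N · v_3 = (8, -11, 14)ᵀ.
Then v_1 = N · v_2 = (-10, -5, -5)ᵀ.

Sanity check: (A − (-2)·I) v_1 = (0, 0, 0)ᵀ = 0. ✓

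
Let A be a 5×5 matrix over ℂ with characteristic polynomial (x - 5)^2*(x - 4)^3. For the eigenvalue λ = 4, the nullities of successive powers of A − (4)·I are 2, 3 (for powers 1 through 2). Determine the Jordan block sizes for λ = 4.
Block sizes for λ = 4: [2, 1]

From the dimensions of kernels of powers, the number of Jordan blocks of size at least j is d_j − d_{j−1} where d_j = dim ker(N^j) (with d_0 = 0). Computing the differences gives [2, 1].
The number of blocks of size exactly k is (#blocks of size ≥ k) − (#blocks of size ≥ k + 1), so the partition is: 1 block(s) of size 1, 1 block(s) of size 2.
In nonincreasing order the block sizes are [2, 1].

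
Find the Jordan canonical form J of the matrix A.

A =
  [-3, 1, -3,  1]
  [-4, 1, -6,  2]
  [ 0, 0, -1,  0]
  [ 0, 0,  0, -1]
J_2(-1) ⊕ J_1(-1) ⊕ J_1(-1)

The characteristic polynomial is
  det(x·I − A) = x^4 + 4*x^3 + 6*x^2 + 4*x + 1 = (x + 1)^4

Eigenvalues and multiplicities (the geometric multiplicity of λ is n − rank(A − λI), which equals the number of Jordan blocks for λ):
  λ = -1: algebraic multiplicity = 4, geometric multiplicity = 3

Determining the block sizes for each eigenvalue:
  λ = -1: 3 blocks summing to 4 forces exactly one block of size 2 and the rest size 1 → block sizes [2, 1, 1]

Assembling the blocks gives a Jordan form
J =
  [-1,  1,  0,  0]
  [ 0, -1,  0,  0]
  [ 0,  0, -1,  0]
  [ 0,  0,  0, -1]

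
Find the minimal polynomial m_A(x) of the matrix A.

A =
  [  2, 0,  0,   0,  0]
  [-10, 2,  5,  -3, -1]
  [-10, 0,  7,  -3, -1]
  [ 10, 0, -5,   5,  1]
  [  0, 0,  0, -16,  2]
x^3 - 14*x^2 + 60*x - 72

The characteristic polynomial is χ_A(x) = (x - 6)^2*(x - 2)^3, so the eigenvalues are known. The minimal polynomial is
  m_A(x) = Π_λ (x − λ)^{k_λ}
where k_λ is the size of the *largest* Jordan block for λ (equivalently, the smallest k with (A − λI)^k v = 0 for every generalised eigenvector v of λ).

  λ = 2: largest Jordan block has size 1, contributing (x − 2)
  λ = 6: largest Jordan block has size 2, contributing (x − 6)^2

So m_A(x) = (x - 6)^2*(x - 2) = x^3 - 14*x^2 + 60*x - 72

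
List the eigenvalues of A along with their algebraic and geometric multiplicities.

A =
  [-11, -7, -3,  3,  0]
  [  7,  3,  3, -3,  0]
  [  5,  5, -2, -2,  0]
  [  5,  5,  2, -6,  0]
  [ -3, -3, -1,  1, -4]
λ = -4: alg = 5, geom = 3

Step 1 — factor the characteristic polynomial to read off the algebraic multiplicities:
  χ_A(x) = (x + 4)^5

Step 2 — compute geometric multiplicities via the rank-nullity identity g(λ) = n − rank(A − λI):
  rank(A − (-4)·I) = 2, so dim ker(A − (-4)·I) = n − 2 = 3

Summary:
  λ = -4: algebraic multiplicity = 5, geometric multiplicity = 3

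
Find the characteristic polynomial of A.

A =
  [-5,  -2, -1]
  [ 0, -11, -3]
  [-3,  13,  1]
x^3 + 15*x^2 + 75*x + 125

Expanding det(x·I − A) (e.g. by cofactor expansion or by noting that A is similar to its Jordan form J, which has the same characteristic polynomial as A) gives
  χ_A(x) = x^3 + 15*x^2 + 75*x + 125
which factors as (x + 5)^3. The eigenvalues (with algebraic multiplicities) are λ = -5 with multiplicity 3.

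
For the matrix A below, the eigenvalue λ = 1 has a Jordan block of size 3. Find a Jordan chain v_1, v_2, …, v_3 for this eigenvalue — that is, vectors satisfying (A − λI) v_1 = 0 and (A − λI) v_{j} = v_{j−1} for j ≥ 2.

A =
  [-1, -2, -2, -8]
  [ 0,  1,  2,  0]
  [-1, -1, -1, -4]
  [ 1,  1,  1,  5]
A Jordan chain for λ = 1 of length 3:
v_1 = (-2, -2, 0, 1)ᵀ
v_2 = (-2, 0, -1, 1)ᵀ
v_3 = (1, 0, 0, 0)ᵀ

Let N = A − (1)·I. We want v_3 with N^3 v_3 = 0 but N^2 v_3 ≠ 0; then v_{j-1} := N · v_j for j = 3, …, 2.

Pick v_3 = (1, 0, 0, 0)ᵀ.
Then v_2 = N · v_3 = (-2, 0, -1, 1)ᵀ.
Then v_1 = N · v_2 = (-2, -2, 0, 1)ᵀ.

Sanity check: (A − (1)·I) v_1 = (0, 0, 0, 0)ᵀ = 0. ✓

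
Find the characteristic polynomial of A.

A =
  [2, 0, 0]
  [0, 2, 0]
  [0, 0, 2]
x^3 - 6*x^2 + 12*x - 8

Expanding det(x·I − A) (e.g. by cofactor expansion or by noting that A is similar to its Jordan form J, which has the same characteristic polynomial as A) gives
  χ_A(x) = x^3 - 6*x^2 + 12*x - 8
which factors as (x - 2)^3. The eigenvalues (with algebraic multiplicities) are λ = 2 with multiplicity 3.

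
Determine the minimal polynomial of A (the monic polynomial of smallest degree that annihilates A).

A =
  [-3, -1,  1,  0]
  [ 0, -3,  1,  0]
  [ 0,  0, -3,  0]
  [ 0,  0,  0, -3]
x^3 + 9*x^2 + 27*x + 27

The characteristic polynomial is χ_A(x) = (x + 3)^4, so the eigenvalues are known. The minimal polynomial is
  m_A(x) = Π_λ (x − λ)^{k_λ}
where k_λ is the size of the *largest* Jordan block for λ (equivalently, the smallest k with (A − λI)^k v = 0 for every generalised eigenvector v of λ).

  λ = -3: largest Jordan block has size 3, contributing (x + 3)^3

So m_A(x) = (x + 3)^3 = x^3 + 9*x^2 + 27*x + 27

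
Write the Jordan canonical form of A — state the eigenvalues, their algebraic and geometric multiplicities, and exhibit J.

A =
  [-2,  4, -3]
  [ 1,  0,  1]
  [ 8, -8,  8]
J_3(2)

The characteristic polynomial is
  det(x·I − A) = x^3 - 6*x^2 + 12*x - 8 = (x - 2)^3

Eigenvalues and multiplicities (the geometric multiplicity of λ is n − rank(A − λI), which equals the number of Jordan blocks for λ):
  λ = 2: algebraic multiplicity = 3, geometric multiplicity = 1

Determining the block sizes for each eigenvalue:
  λ = 2: one block (gm = 1), so the single block has size am = 3 → block sizes [3]

Assembling the blocks gives a Jordan form
J =
  [2, 1, 0]
  [0, 2, 1]
  [0, 0, 2]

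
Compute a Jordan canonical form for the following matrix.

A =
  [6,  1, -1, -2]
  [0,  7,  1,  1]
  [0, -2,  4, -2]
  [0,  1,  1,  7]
J_3(6) ⊕ J_1(6)

The characteristic polynomial is
  det(x·I − A) = x^4 - 24*x^3 + 216*x^2 - 864*x + 1296 = (x - 6)^4

Eigenvalues and multiplicities (the geometric multiplicity of λ is n − rank(A − λI), which equals the number of Jordan blocks for λ):
  λ = 6: algebraic multiplicity = 4, geometric multiplicity = 2

Determining the block sizes for each eigenvalue:
  λ = 6: with am = 4 and gm = 2, the partition is not yet determined (e.g. several partitions of 4 into 2 parts exist). Let N = A − (6)·I. Computing rank(N^1) = 2, rank(N^2) = 1, rank(N^3) = 0; the number of blocks of size ≥ j is rank(N^{j−1}) − rank(N^j), giving [2, 1, 1]. So we have 1 block(s) of size 3, 1 block(s) of size 1 → block sizes [3, 1]

Assembling the blocks gives a Jordan form
J =
  [6, 1, 0, 0]
  [0, 6, 1, 0]
  [0, 0, 6, 0]
  [0, 0, 0, 6]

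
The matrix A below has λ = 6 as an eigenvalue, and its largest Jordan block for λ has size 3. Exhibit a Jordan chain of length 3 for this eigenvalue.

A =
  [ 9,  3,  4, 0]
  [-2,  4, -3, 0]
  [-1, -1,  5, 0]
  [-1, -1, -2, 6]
A Jordan chain for λ = 6 of length 3:
v_1 = (-1, 1, 0, 1)ᵀ
v_2 = (3, -2, -1, -1)ᵀ
v_3 = (1, 0, 0, 0)ᵀ

Let N = A − (6)·I. We want v_3 with N^3 v_3 = 0 but N^2 v_3 ≠ 0; then v_{j-1} := N · v_j for j = 3, …, 2.

Pick v_3 = (1, 0, 0, 0)ᵀ.
Then v_2 = N · v_3 = (3, -2, -1, -1)ᵀ.
Then v_1 = N · v_2 = (-1, 1, 0, 1)ᵀ.

Sanity check: (A − (6)·I) v_1 = (0, 0, 0, 0)ᵀ = 0. ✓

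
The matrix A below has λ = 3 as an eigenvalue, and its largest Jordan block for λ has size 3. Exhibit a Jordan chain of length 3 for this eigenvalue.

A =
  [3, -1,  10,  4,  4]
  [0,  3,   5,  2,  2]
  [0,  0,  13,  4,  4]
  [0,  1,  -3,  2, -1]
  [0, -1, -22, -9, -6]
A Jordan chain for λ = 3 of length 3:
v_1 = (-5, 0, 0, 0, 0)ᵀ
v_2 = (10, 5, 10, -3, -22)ᵀ
v_3 = (0, 0, 1, 0, 0)ᵀ

Let N = A − (3)·I. We want v_3 with N^3 v_3 = 0 but N^2 v_3 ≠ 0; then v_{j-1} := N · v_j for j = 3, …, 2.

Pick v_3 = (0, 0, 1, 0, 0)ᵀ.
Then v_2 = N · v_3 = (10, 5, 10, -3, -22)ᵀ.
Then v_1 = N · v_2 = (-5, 0, 0, 0, 0)ᵀ.

Sanity check: (A − (3)·I) v_1 = (0, 0, 0, 0, 0)ᵀ = 0. ✓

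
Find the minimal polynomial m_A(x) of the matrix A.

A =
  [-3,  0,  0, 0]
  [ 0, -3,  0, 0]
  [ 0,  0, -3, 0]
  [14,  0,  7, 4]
x^2 - x - 12

The characteristic polynomial is χ_A(x) = (x - 4)*(x + 3)^3, so the eigenvalues are known. The minimal polynomial is
  m_A(x) = Π_λ (x − λ)^{k_λ}
where k_λ is the size of the *largest* Jordan block for λ (equivalently, the smallest k with (A − λI)^k v = 0 for every generalised eigenvector v of λ).

  λ = -3: largest Jordan block has size 1, contributing (x + 3)
  λ = 4: largest Jordan block has size 1, contributing (x − 4)

So m_A(x) = (x - 4)*(x + 3) = x^2 - x - 12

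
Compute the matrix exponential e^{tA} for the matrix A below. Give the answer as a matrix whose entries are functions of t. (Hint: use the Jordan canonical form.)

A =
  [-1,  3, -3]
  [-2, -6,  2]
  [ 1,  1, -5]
e^{tA} =
  [3*t*exp(-4*t) + exp(-4*t), 3*t*exp(-4*t), -3*t*exp(-4*t)]
  [-2*t*exp(-4*t), -2*t*exp(-4*t) + exp(-4*t), 2*t*exp(-4*t)]
  [t*exp(-4*t), t*exp(-4*t), -t*exp(-4*t) + exp(-4*t)]

Strategy: write A = P · J · P⁻¹ where J is a Jordan canonical form, so e^{tA} = P · e^{tJ} · P⁻¹, and e^{tJ} can be computed block-by-block.

A has Jordan form
J =
  [-4,  1,  0]
  [ 0, -4,  0]
  [ 0,  0, -4]
(up to reordering of blocks).

Per-block formulas:
  For a 2×2 Jordan block J_2(-4): exp(t · J_2(-4)) = e^(-4t)·(I + t·N), where N is the 2×2 nilpotent shift.
  For a 1×1 block at λ = -4: exp(t · [-4]) = [e^(-4t)].

After assembling e^{tJ} and conjugating by P, we get:

e^{tA} =
  [3*t*exp(-4*t) + exp(-4*t), 3*t*exp(-4*t), -3*t*exp(-4*t)]
  [-2*t*exp(-4*t), -2*t*exp(-4*t) + exp(-4*t), 2*t*exp(-4*t)]
  [t*exp(-4*t), t*exp(-4*t), -t*exp(-4*t) + exp(-4*t)]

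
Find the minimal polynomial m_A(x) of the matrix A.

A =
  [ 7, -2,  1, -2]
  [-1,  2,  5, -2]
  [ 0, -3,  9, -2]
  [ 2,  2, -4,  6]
x^3 - 18*x^2 + 108*x - 216

The characteristic polynomial is χ_A(x) = (x - 6)^4, so the eigenvalues are known. The minimal polynomial is
  m_A(x) = Π_λ (x − λ)^{k_λ}
where k_λ is the size of the *largest* Jordan block for λ (equivalently, the smallest k with (A − λI)^k v = 0 for every generalised eigenvector v of λ).

  λ = 6: largest Jordan block has size 3, contributing (x − 6)^3

So m_A(x) = (x - 6)^3 = x^3 - 18*x^2 + 108*x - 216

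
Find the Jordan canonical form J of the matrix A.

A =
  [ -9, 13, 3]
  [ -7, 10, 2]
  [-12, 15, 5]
J_3(2)

The characteristic polynomial is
  det(x·I − A) = x^3 - 6*x^2 + 12*x - 8 = (x - 2)^3

Eigenvalues and multiplicities (the geometric multiplicity of λ is n − rank(A − λI), which equals the number of Jordan blocks for λ):
  λ = 2: algebraic multiplicity = 3, geometric multiplicity = 1

Determining the block sizes for each eigenvalue:
  λ = 2: one block (gm = 1), so the single block has size am = 3 → block sizes [3]

Assembling the blocks gives a Jordan form
J =
  [2, 1, 0]
  [0, 2, 1]
  [0, 0, 2]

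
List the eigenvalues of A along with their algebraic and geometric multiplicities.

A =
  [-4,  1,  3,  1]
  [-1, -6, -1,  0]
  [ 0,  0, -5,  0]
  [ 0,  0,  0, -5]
λ = -5: alg = 4, geom = 2

Step 1 — factor the characteristic polynomial to read off the algebraic multiplicities:
  χ_A(x) = (x + 5)^4

Step 2 — compute geometric multiplicities via the rank-nullity identity g(λ) = n − rank(A − λI):
  rank(A − (-5)·I) = 2, so dim ker(A − (-5)·I) = n − 2 = 2

Summary:
  λ = -5: algebraic multiplicity = 4, geometric multiplicity = 2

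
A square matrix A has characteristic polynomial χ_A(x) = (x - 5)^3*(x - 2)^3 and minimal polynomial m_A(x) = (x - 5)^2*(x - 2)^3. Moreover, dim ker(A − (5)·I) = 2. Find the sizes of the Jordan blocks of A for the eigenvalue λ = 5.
Block sizes for λ = 5: [2, 1]

Step 1 — from the characteristic polynomial, algebraic multiplicity of λ = 5 is 3. From dim ker(A − (5)·I) = 2, there are exactly 2 Jordan blocks for λ = 5.
Step 2 — from the minimal polynomial, the factor (x − 5)^2 tells us the largest block for λ = 5 has size 2.
Step 3 — with total size 3, 2 blocks, and largest block 2, the block sizes (in nonincreasing order) are [2, 1].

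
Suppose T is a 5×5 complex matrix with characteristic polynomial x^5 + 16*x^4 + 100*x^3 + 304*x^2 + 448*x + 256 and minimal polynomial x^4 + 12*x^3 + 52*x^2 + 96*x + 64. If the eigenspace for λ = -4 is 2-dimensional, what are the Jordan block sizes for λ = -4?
Block sizes for λ = -4: [2, 1]

Step 1 — from the characteristic polynomial, algebraic multiplicity of λ = -4 is 3. From dim ker(T − (-4)·I) = 2, there are exactly 2 Jordan blocks for λ = -4.
Step 2 — from the minimal polynomial, the factor (x + 4)^2 tells us the largest block for λ = -4 has size 2.
Step 3 — with total size 3, 2 blocks, and largest block 2, the block sizes (in nonincreasing order) are [2, 1].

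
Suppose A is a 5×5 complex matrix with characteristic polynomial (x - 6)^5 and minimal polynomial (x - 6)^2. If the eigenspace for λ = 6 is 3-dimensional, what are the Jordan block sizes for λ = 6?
Block sizes for λ = 6: [2, 2, 1]

Step 1 — from the characteristic polynomial, algebraic multiplicity of λ = 6 is 5. From dim ker(A − (6)·I) = 3, there are exactly 3 Jordan blocks for λ = 6.
Step 2 — from the minimal polynomial, the factor (x − 6)^2 tells us the largest block for λ = 6 has size 2.
Step 3 — with total size 5, 3 blocks, and largest block 2, the block sizes (in nonincreasing order) are [2, 2, 1].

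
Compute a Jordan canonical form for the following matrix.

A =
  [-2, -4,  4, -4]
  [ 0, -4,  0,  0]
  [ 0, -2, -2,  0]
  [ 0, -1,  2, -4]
J_2(-4) ⊕ J_1(-2) ⊕ J_1(-2)

The characteristic polynomial is
  det(x·I − A) = x^4 + 12*x^3 + 52*x^2 + 96*x + 64 = (x + 2)^2*(x + 4)^2

Eigenvalues and multiplicities (the geometric multiplicity of λ is n − rank(A − λI), which equals the number of Jordan blocks for λ):
  λ = -4: algebraic multiplicity = 2, geometric multiplicity = 1
  λ = -2: algebraic multiplicity = 2, geometric multiplicity = 2

Determining the block sizes for each eigenvalue:
  λ = -4: one block (gm = 1), so the single block has size am = 2 → block sizes [2]
  λ = -2: gm = am = 2, so every block has size 1 → block sizes [1, 1]

Assembling the blocks gives a Jordan form
J =
  [-4,  1,  0,  0]
  [ 0, -4,  0,  0]
  [ 0,  0, -2,  0]
  [ 0,  0,  0, -2]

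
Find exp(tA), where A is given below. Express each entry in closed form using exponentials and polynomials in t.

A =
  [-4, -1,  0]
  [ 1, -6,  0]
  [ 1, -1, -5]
e^{tA} =
  [t*exp(-5*t) + exp(-5*t), -t*exp(-5*t), 0]
  [t*exp(-5*t), -t*exp(-5*t) + exp(-5*t), 0]
  [t*exp(-5*t), -t*exp(-5*t), exp(-5*t)]

Strategy: write A = P · J · P⁻¹ where J is a Jordan canonical form, so e^{tA} = P · e^{tJ} · P⁻¹, and e^{tJ} can be computed block-by-block.

A has Jordan form
J =
  [-5,  1,  0]
  [ 0, -5,  0]
  [ 0,  0, -5]
(up to reordering of blocks).

Per-block formulas:
  For a 1×1 block at λ = -5: exp(t · [-5]) = [e^(-5t)].
  For a 2×2 Jordan block J_2(-5): exp(t · J_2(-5)) = e^(-5t)·(I + t·N), where N is the 2×2 nilpotent shift.

After assembling e^{tJ} and conjugating by P, we get:

e^{tA} =
  [t*exp(-5*t) + exp(-5*t), -t*exp(-5*t), 0]
  [t*exp(-5*t), -t*exp(-5*t) + exp(-5*t), 0]
  [t*exp(-5*t), -t*exp(-5*t), exp(-5*t)]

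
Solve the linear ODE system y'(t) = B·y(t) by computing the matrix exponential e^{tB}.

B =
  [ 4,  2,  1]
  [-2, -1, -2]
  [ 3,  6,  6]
e^{tB} =
  [t*exp(3*t) + exp(3*t), 2*t*exp(3*t), t*exp(3*t)]
  [-2*t*exp(3*t), -4*t*exp(3*t) + exp(3*t), -2*t*exp(3*t)]
  [3*t*exp(3*t), 6*t*exp(3*t), 3*t*exp(3*t) + exp(3*t)]

Strategy: write B = P · J · P⁻¹ where J is a Jordan canonical form, so e^{tB} = P · e^{tJ} · P⁻¹, and e^{tJ} can be computed block-by-block.

B has Jordan form
J =
  [3, 1, 0]
  [0, 3, 0]
  [0, 0, 3]
(up to reordering of blocks).

Per-block formulas:
  For a 2×2 Jordan block J_2(3): exp(t · J_2(3)) = e^(3t)·(I + t·N), where N is the 2×2 nilpotent shift.
  For a 1×1 block at λ = 3: exp(t · [3]) = [e^(3t)].

After assembling e^{tJ} and conjugating by P, we get:

e^{tB} =
  [t*exp(3*t) + exp(3*t), 2*t*exp(3*t), t*exp(3*t)]
  [-2*t*exp(3*t), -4*t*exp(3*t) + exp(3*t), -2*t*exp(3*t)]
  [3*t*exp(3*t), 6*t*exp(3*t), 3*t*exp(3*t) + exp(3*t)]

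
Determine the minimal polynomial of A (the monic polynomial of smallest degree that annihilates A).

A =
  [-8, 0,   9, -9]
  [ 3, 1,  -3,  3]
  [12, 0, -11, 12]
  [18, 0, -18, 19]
x^2 + x - 2

The characteristic polynomial is χ_A(x) = (x - 1)^3*(x + 2), so the eigenvalues are known. The minimal polynomial is
  m_A(x) = Π_λ (x − λ)^{k_λ}
where k_λ is the size of the *largest* Jordan block for λ (equivalently, the smallest k with (A − λI)^k v = 0 for every generalised eigenvector v of λ).

  λ = -2: largest Jordan block has size 1, contributing (x + 2)
  λ = 1: largest Jordan block has size 1, contributing (x − 1)

So m_A(x) = (x - 1)*(x + 2) = x^2 + x - 2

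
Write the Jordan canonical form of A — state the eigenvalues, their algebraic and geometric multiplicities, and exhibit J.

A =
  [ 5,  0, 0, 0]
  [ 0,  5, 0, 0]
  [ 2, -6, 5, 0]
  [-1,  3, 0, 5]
J_2(5) ⊕ J_1(5) ⊕ J_1(5)

The characteristic polynomial is
  det(x·I − A) = x^4 - 20*x^3 + 150*x^2 - 500*x + 625 = (x - 5)^4

Eigenvalues and multiplicities (the geometric multiplicity of λ is n − rank(A − λI), which equals the number of Jordan blocks for λ):
  λ = 5: algebraic multiplicity = 4, geometric multiplicity = 3

Determining the block sizes for each eigenvalue:
  λ = 5: 3 blocks summing to 4 forces exactly one block of size 2 and the rest size 1 → block sizes [2, 1, 1]

Assembling the blocks gives a Jordan form
J =
  [5, 1, 0, 0]
  [0, 5, 0, 0]
  [0, 0, 5, 0]
  [0, 0, 0, 5]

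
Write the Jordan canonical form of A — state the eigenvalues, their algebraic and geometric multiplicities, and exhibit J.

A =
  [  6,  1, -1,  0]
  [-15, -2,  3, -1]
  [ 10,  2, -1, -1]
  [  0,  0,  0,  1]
J_2(1) ⊕ J_2(1)

The characteristic polynomial is
  det(x·I − A) = x^4 - 4*x^3 + 6*x^2 - 4*x + 1 = (x - 1)^4

Eigenvalues and multiplicities (the geometric multiplicity of λ is n − rank(A − λI), which equals the number of Jordan blocks for λ):
  λ = 1: algebraic multiplicity = 4, geometric multiplicity = 2

Determining the block sizes for each eigenvalue:
  λ = 1: with am = 4 and gm = 2, the partition is not yet determined (e.g. several partitions of 4 into 2 parts exist). Let N = A − (1)·I. Computing rank(N^1) = 2, rank(N^2) = 0; the number of blocks of size ≥ j is rank(N^{j−1}) − rank(N^j), giving [2, 2]. So we have 2 block(s) of size 2 → block sizes [2, 2]

Assembling the blocks gives a Jordan form
J =
  [1, 1, 0, 0]
  [0, 1, 0, 0]
  [0, 0, 1, 1]
  [0, 0, 0, 1]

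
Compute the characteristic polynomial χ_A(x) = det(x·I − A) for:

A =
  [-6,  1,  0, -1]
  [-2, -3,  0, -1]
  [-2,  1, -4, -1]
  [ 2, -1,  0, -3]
x^4 + 16*x^3 + 96*x^2 + 256*x + 256

Expanding det(x·I − A) (e.g. by cofactor expansion or by noting that A is similar to its Jordan form J, which has the same characteristic polynomial as A) gives
  χ_A(x) = x^4 + 16*x^3 + 96*x^2 + 256*x + 256
which factors as (x + 4)^4. The eigenvalues (with algebraic multiplicities) are λ = -4 with multiplicity 4.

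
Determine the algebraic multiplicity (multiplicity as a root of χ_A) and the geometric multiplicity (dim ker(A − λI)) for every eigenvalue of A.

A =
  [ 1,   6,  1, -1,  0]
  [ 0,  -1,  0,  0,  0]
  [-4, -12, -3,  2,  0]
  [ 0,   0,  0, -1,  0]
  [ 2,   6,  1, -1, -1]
λ = -1: alg = 5, geom = 4

Step 1 — factor the characteristic polynomial to read off the algebraic multiplicities:
  χ_A(x) = (x + 1)^5

Step 2 — compute geometric multiplicities via the rank-nullity identity g(λ) = n − rank(A − λI):
  rank(A − (-1)·I) = 1, so dim ker(A − (-1)·I) = n − 1 = 4

Summary:
  λ = -1: algebraic multiplicity = 5, geometric multiplicity = 4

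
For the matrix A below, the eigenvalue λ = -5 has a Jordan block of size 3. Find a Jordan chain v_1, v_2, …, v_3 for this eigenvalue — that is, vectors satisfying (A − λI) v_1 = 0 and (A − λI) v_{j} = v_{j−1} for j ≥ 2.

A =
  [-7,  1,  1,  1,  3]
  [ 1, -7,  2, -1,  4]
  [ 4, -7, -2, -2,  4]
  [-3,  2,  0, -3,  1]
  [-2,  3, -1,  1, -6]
A Jordan chain for λ = -5 of length 3:
v_1 = (0, -1, -5, 0, 2)ᵀ
v_2 = (-2, 1, 4, -3, -2)ᵀ
v_3 = (1, 0, 0, 0, 0)ᵀ

Let N = A − (-5)·I. We want v_3 with N^3 v_3 = 0 but N^2 v_3 ≠ 0; then v_{j-1} := N · v_j for j = 3, …, 2.

Pick v_3 = (1, 0, 0, 0, 0)ᵀ.
Then v_2 = N · v_3 = (-2, 1, 4, -3, -2)ᵀ.
Then v_1 = N · v_2 = (0, -1, -5, 0, 2)ᵀ.

Sanity check: (A − (-5)·I) v_1 = (0, 0, 0, 0, 0)ᵀ = 0. ✓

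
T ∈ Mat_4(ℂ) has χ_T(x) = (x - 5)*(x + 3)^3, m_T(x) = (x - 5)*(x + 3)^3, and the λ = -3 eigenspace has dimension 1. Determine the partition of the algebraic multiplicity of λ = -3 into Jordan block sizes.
Block sizes for λ = -3: [3]

Step 1 — from the characteristic polynomial, algebraic multiplicity of λ = -3 is 3. From dim ker(T − (-3)·I) = 1, there are exactly 1 Jordan blocks for λ = -3.
Step 2 — from the minimal polynomial, the factor (x + 3)^3 tells us the largest block for λ = -3 has size 3.
Step 3 — with total size 3, 1 blocks, and largest block 3, the block sizes (in nonincreasing order) are [3].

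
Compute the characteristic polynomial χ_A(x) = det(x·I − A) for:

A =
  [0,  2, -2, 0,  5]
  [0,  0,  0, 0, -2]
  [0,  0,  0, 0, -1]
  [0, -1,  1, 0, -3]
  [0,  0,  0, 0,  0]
x^5

Expanding det(x·I − A) (e.g. by cofactor expansion or by noting that A is similar to its Jordan form J, which has the same characteristic polynomial as A) gives
  χ_A(x) = x^5
which factors as x^5. The eigenvalues (with algebraic multiplicities) are λ = 0 with multiplicity 5.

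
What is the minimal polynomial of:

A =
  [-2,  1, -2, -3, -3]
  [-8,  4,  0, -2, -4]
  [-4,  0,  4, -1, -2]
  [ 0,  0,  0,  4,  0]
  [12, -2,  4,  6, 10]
x^2 - 8*x + 16

The characteristic polynomial is χ_A(x) = (x - 4)^5, so the eigenvalues are known. The minimal polynomial is
  m_A(x) = Π_λ (x − λ)^{k_λ}
where k_λ is the size of the *largest* Jordan block for λ (equivalently, the smallest k with (A − λI)^k v = 0 for every generalised eigenvector v of λ).

  λ = 4: largest Jordan block has size 2, contributing (x − 4)^2

So m_A(x) = (x - 4)^2 = x^2 - 8*x + 16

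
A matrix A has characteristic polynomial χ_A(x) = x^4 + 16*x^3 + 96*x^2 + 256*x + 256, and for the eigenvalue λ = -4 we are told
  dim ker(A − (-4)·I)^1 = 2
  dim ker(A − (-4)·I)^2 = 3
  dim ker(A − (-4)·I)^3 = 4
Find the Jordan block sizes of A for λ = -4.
Block sizes for λ = -4: [3, 1]

From the dimensions of kernels of powers, the number of Jordan blocks of size at least j is d_j − d_{j−1} where d_j = dim ker(N^j) (with d_0 = 0). Computing the differences gives [2, 1, 1].
The number of blocks of size exactly k is (#blocks of size ≥ k) − (#blocks of size ≥ k + 1), so the partition is: 1 block(s) of size 1, 1 block(s) of size 3.
In nonincreasing order the block sizes are [3, 1].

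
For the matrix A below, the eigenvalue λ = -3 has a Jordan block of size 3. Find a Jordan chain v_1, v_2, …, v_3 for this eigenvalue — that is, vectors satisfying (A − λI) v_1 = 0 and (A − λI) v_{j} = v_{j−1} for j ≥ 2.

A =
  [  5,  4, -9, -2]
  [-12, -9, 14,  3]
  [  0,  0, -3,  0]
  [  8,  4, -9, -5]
A Jordan chain for λ = -3 of length 3:
v_1 = (2, -3, 0, 2)ᵀ
v_2 = (-9, 14, 0, -9)ᵀ
v_3 = (0, 0, 1, 0)ᵀ

Let N = A − (-3)·I. We want v_3 with N^3 v_3 = 0 but N^2 v_3 ≠ 0; then v_{j-1} := N · v_j for j = 3, …, 2.

Pick v_3 = (0, 0, 1, 0)ᵀ.
Then v_2 = N · v_3 = (-9, 14, 0, -9)ᵀ.
Then v_1 = N · v_2 = (2, -3, 0, 2)ᵀ.

Sanity check: (A − (-3)·I) v_1 = (0, 0, 0, 0)ᵀ = 0. ✓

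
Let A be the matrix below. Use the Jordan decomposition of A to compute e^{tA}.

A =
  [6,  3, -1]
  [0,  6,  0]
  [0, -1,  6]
e^{tA} =
  [exp(6*t), t^2*exp(6*t)/2 + 3*t*exp(6*t), -t*exp(6*t)]
  [0, exp(6*t), 0]
  [0, -t*exp(6*t), exp(6*t)]

Strategy: write A = P · J · P⁻¹ where J is a Jordan canonical form, so e^{tA} = P · e^{tJ} · P⁻¹, and e^{tJ} can be computed block-by-block.

A has Jordan form
J =
  [6, 1, 0]
  [0, 6, 1]
  [0, 0, 6]
(up to reordering of blocks).

Per-block formulas:
  For a 3×3 Jordan block J_3(6): exp(t · J_3(6)) = e^(6t)·(I + t·N + (t^2/2)·N^2), where N is the 3×3 nilpotent shift.

After assembling e^{tJ} and conjugating by P, we get:

e^{tA} =
  [exp(6*t), t^2*exp(6*t)/2 + 3*t*exp(6*t), -t*exp(6*t)]
  [0, exp(6*t), 0]
  [0, -t*exp(6*t), exp(6*t)]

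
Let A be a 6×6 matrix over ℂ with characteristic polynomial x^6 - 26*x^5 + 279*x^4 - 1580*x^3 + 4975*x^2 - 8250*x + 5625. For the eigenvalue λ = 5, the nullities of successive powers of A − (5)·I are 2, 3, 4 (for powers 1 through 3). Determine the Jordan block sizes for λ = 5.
Block sizes for λ = 5: [3, 1]

From the dimensions of kernels of powers, the number of Jordan blocks of size at least j is d_j − d_{j−1} where d_j = dim ker(N^j) (with d_0 = 0). Computing the differences gives [2, 1, 1].
The number of blocks of size exactly k is (#blocks of size ≥ k) − (#blocks of size ≥ k + 1), so the partition is: 1 block(s) of size 1, 1 block(s) of size 3.
In nonincreasing order the block sizes are [3, 1].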